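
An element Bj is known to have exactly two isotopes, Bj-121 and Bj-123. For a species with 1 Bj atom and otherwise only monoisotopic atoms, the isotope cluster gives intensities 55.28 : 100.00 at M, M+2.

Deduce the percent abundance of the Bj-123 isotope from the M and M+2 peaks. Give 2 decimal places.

Write p for the Bj-121 fraction. I(M+2)/I(M) = [C(1,1)·p^0·(1−p)] / p^1 = 1·(1−p)/p = 100.00/55.28 = 1.8090
(1−p)/p = 1.8090/1 = 1.8090  ⇒  p = 1/(1 + 1.8090) = 0.3560
Bj-121: 35.60%, Bj-123: 64.40%.

64.40%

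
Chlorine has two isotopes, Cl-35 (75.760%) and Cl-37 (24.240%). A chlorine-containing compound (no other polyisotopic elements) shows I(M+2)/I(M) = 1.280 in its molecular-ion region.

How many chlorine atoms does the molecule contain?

4

With n Cl atoms, P(M+2)/P(M) = C(n,1)·p^(n−1)q / p^n = n·q/p = n · 0.24240/0.75760.
n = 1.280 × 0.75760/0.24240 = 4.00 ≈ 4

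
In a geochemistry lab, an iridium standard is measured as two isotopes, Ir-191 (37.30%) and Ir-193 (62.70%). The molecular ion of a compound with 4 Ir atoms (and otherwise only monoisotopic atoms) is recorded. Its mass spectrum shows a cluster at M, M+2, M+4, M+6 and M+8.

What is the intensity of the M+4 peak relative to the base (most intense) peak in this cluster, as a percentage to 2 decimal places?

89.23%

Term probabilities: M 0.0194, M+2 0.1302, M+4 0.3282, M+6 0.3678, M+8 0.1546. Base peak = M+6.
P(M+6) = C(4,3) × 0.3730^1 × 0.6270^3 = 4 × 0.3730 × 0.24649188 = 0.367766 (base)
P(M+4) = C(4,2) × 0.3730^2 × 0.6270^2 = 6 × 0.139129 × 0.393129 = 0.328174
Relative intensity = 0.328174 / 0.367766 × 100 = 89.23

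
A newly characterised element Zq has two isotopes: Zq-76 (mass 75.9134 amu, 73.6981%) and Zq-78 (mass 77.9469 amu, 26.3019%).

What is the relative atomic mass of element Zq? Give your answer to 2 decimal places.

76.45 amu

Ar = Σ fᵢ·mᵢ = 0.736981 × 75.9134 + 0.263019 × 77.9469
= 55.94673 + 20.50152 = 76.44825 amu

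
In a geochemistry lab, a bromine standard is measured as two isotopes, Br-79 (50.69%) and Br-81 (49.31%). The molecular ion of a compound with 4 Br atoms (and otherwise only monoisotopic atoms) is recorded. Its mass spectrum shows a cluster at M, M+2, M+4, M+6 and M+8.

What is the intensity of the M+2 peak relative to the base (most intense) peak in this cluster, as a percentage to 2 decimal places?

68.53%

(0.5069 + 0.4931)^4 gives M 0.0660, M+2 0.2569, M+4 0.3749, M+6 0.2431, M+8 0.0591; the largest is M+4.
P(M+4) = C(4,2) × 0.5069^2 × 0.4931^2 = 6 × 0.25694761 × 0.24314761 = 0.374857 (base)
P(M+2) = C(4,1) × 0.5069^3 × 0.4931^1 = 4 × 0.13024674 × 0.4931 = 0.256899
Relative intensity = 0.256899 / 0.374857 × 100 = 68.53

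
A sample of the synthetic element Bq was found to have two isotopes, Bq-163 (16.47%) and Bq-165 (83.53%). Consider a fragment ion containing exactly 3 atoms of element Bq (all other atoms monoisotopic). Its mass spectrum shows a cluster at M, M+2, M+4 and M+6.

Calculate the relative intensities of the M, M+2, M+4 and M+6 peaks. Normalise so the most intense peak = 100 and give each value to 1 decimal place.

0.8 : 11.7 : 59.2 : 100.0

Each Bq atom is independently Bq-163 (p = 0.1647) or Bq-165 (q = 0.8353); the cluster is the binomial expansion (p + q)^3.
P(M) = 0.1647^3 = 0.004468
P(M+2) = 3 × 0.1647^2 × 0.8353^1 = 0.067975
P(M+4) = 3 × 0.1647^1 × 0.8353^2 = 0.344746
P(M+6) = 0.8353^3 = 0.582811
The M+6 peak is largest (0.582811); scaling to 100 gives 0.8 : 11.7 : 59.2 : 100.0.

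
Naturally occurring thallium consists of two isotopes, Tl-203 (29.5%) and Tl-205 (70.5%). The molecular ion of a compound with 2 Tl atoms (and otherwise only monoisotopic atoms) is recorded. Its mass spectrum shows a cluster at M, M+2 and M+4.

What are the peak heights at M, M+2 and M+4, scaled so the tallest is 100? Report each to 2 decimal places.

Each Tl atom is independently Tl-203 (p = 0.295) or Tl-205 (q = 0.705); the cluster is the binomial expansion (p + q)^2.
P(M) = 0.295^2 = 0.087025
P(M+2) = 2 × 0.295^1 × 0.705^1 = 0.415950
P(M+4) = 0.705^2 = 0.497025
The M+4 peak is largest (0.497025); scaling to 100 gives 17.51 : 83.69 : 100.00.

17.51 : 83.69 : 100.00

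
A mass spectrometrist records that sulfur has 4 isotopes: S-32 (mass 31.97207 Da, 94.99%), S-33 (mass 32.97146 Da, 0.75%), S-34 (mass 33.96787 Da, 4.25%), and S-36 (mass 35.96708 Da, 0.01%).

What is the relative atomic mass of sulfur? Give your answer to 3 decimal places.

32.065 Da

The abundance-weighted mean is 0.9499 × 31.97207 + 0.0075 × 32.97146 + 0.0425 × 33.96787 + 0.0001 × 35.96708
= 30.370269 + 0.247286 + 1.443634 + 0.003597 = 32.064786 Da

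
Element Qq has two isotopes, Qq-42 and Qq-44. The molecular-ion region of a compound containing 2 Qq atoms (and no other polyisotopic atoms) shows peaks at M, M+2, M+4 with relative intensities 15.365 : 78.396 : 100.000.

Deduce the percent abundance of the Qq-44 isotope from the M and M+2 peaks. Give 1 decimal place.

71.8%

Write p for the Qq-42 fraction. I(M+2)/I(M) = [C(2,1)·p^1·(1−p)] / p^2 = 2·(1−p)/p = 78.396/15.365 = 5.1022
(1−p)/p = 5.1022/2 = 2.5511  ⇒  p = 1/(1 + 2.5511) = 0.2816
Qq-42: 28.2%, Qq-44: 71.8%.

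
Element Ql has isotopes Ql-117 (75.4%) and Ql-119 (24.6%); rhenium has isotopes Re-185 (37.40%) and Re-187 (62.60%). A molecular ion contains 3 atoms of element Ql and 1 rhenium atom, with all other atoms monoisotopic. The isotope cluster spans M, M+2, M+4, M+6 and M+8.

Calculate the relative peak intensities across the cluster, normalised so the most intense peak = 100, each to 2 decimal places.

Element Ql pattern (n=3): 0.42866106 : 0.41956481 : 0.13688719 : 0.01488694
Rhenium pattern (n=1): 0.3740 : 0.6260
Convolve the two distributions (both contribute in 2-u steps):
  M: 0.42866106×0.3740 = 0.160319
  M+2: 0.42866106×0.6260 + 0.41956481×0.3740 = 0.425259
  M+4: 0.41956481×0.6260 + 0.13688719×0.3740 = 0.313843
  M+6: 0.13688719×0.6260 + 0.01488694×0.3740 = 0.091259
  M+8: 0.01488694×0.6260 = 0.009319
Scale to base peak (0.425259) = 100: 37.70 : 100.00 : 73.80 : 21.46 : 2.19

37.70 : 100.00 : 73.80 : 21.46 : 2.19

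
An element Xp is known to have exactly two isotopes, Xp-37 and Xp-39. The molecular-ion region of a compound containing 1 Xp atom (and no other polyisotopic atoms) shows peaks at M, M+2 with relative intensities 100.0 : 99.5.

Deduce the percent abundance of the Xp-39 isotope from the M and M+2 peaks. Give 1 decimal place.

Let p = fractional abundance of Xp-37. I(M+2)/I(M) = [C(1,1)·p^0·(1−p)] / p^1 = 1·(1−p)/p = 99.5/100.0 = 0.9950
(1−p)/p = 0.9950/1 = 0.9950  ⇒  p = 1/(1 + 0.9950) = 0.5013
Xp-37: 50.1%, Xp-39: 49.9%.

49.9%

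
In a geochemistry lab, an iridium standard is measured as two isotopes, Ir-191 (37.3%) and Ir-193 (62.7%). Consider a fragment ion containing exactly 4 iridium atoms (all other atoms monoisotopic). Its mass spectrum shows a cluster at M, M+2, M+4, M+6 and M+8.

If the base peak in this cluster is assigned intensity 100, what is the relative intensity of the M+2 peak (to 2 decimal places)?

(0.373 + 0.627)^4 gives M 0.0194, M+2 0.1302, M+4 0.3282, M+6 0.3678, M+8 0.1546; the largest is M+6.
P(M+6) = C(4,3) × 0.373^1 × 0.627^3 = 4 × 0.3730 × 0.24649188 = 0.367766 (base)
P(M+2) = C(4,1) × 0.373^3 × 0.627^1 = 4 × 0.05189512 × 0.6270 = 0.130153
Relative intensity = 0.130153 / 0.367766 × 100 = 35.39

35.39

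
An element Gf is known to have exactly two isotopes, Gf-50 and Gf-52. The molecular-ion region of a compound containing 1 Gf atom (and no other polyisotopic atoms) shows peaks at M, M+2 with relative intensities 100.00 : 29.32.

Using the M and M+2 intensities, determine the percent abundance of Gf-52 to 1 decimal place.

Write p for the Gf-50 fraction. I(M+2)/I(M) = [C(1,1)·p^0·(1−p)] / p^1 = 1·(1−p)/p = 29.32/100.00 = 0.2932
(1−p)/p = 0.2932/1 = 0.2932  ⇒  p = 1/(1 + 0.2932) = 0.7733
Gf-50: 77.3%, Gf-52: 22.7%.

22.7%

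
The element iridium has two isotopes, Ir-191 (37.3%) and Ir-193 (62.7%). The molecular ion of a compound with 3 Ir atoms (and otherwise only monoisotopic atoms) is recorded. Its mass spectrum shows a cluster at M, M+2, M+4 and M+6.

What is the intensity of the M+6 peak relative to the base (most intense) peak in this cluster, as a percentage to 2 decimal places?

(0.373 + 0.627)^3 gives M 0.0519, M+2 0.2617, M+4 0.4399, M+6 0.2465; the largest is M+4.
P(M+4) = C(3,2) × 0.373^1 × 0.627^2 = 3 × 0.3730 × 0.393129 = 0.439911 (base)
P(M+6) = C(3,3) × 0.373^0 × 0.627^3 = 1 × 1.0000 × 0.24649188 = 0.246492
Relative intensity = 0.246492 / 0.439911 × 100 = 56.03

56.03%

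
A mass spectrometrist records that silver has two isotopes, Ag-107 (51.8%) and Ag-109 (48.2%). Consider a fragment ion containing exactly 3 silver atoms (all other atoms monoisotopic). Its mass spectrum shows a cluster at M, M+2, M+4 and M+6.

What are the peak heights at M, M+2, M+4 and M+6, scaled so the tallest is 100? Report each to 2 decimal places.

Each Ag atom is independently Ag-107 (p = 0.518) or Ag-109 (q = 0.482); the cluster is the binomial expansion (p + q)^3.
P(M) = 0.518^3 = 0.138992
P(M+2) = 3 × 0.518^2 × 0.482^1 = 0.387997
P(M+4) = 3 × 0.518^1 × 0.482^2 = 0.361031
P(M+6) = 0.482^3 = 0.111980
The M+2 peak is largest (0.387997); scaling to 100 gives 35.82 : 100.00 : 93.05 : 28.86.

35.82 : 100.00 : 93.05 : 28.86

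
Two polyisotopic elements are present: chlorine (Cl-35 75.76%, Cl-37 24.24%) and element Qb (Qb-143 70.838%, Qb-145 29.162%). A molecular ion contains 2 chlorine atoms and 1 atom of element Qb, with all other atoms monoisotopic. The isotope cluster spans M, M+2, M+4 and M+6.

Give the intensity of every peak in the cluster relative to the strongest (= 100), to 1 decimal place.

Chlorine pattern (n=2): 0.57395776 : 0.36728448 : 0.05875776
Element Qb pattern (n=1): 0.70838 : 0.29162
Convolve the two distributions (both contribute in 2-u steps):
  M: 0.57395776×0.70838 = 0.406580
  M+2: 0.57395776×0.29162 + 0.36728448×0.70838 = 0.427555
  M+4: 0.36728448×0.29162 + 0.05875776×0.70838 = 0.148730
  M+6: 0.05875776×0.29162 = 0.017135
Scale to base peak (0.427555) = 100: 95.1 : 100.0 : 34.8 : 4.0

95.1 : 100.0 : 34.8 : 4.0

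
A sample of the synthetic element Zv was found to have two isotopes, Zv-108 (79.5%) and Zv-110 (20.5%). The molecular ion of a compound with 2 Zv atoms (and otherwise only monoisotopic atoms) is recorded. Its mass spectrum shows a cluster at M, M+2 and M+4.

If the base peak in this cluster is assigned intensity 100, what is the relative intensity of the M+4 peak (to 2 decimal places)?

6.65

Binomial terms of (0.795 + 0.205)^2: M 0.6320, M+2 0.3259, M+4 0.0420 → M is the base peak.
P(M) = C(2,0) × 0.795^2 × 0.205^0 = 1 × 0.632025 × 1.0000 = 0.632025 (base)
P(M+4) = C(2,2) × 0.795^0 × 0.205^2 = 1 × 1.0000 × 0.042025 = 0.042025
Relative intensity = 0.042025 / 0.632025 × 100 = 6.65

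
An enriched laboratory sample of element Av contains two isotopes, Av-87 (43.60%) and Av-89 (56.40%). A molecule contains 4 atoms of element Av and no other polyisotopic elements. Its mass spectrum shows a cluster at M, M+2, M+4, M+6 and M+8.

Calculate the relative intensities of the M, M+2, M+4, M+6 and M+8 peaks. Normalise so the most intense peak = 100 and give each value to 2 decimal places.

The 4 Av atoms are independent, so intensities follow the terms of (0.4360 + 0.5640)^4.
P(M) = 0.4360^4 = 0.036136
P(M+2) = 4 × 0.4360^3 × 0.5640^1 = 0.186981
P(M+4) = 6 × 0.4360^2 × 0.5640^2 = 0.362813
P(M+6) = 4 × 0.4360^1 × 0.5640^3 = 0.312884
P(M+8) = 0.5640^4 = 0.101185
The M+4 peak is largest (0.362813); scaling to 100 gives 9.96 : 51.54 : 100.00 : 86.24 : 27.89.

9.96 : 51.54 : 100.00 : 86.24 : 27.89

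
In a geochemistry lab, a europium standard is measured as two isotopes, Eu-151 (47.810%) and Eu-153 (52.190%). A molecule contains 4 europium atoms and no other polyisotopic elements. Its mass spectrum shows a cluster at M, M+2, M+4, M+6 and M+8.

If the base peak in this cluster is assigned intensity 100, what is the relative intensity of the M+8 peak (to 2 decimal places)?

Term probabilities: M 0.0522, M+2 0.2281, M+4 0.3736, M+6 0.2719, M+8 0.0742. Base peak = M+4.
P(M+4) = C(4,2) × 0.47810^2 × 0.52190^2 = 6 × 0.22857961 × 0.27237961 = 0.373563 (base)
P(M+8) = C(4,4) × 0.47810^0 × 0.52190^4 = 1 × 1.0000 × 0.07419065 = 0.074191
Relative intensity = 0.074191 / 0.373563 × 100 = 19.86

19.86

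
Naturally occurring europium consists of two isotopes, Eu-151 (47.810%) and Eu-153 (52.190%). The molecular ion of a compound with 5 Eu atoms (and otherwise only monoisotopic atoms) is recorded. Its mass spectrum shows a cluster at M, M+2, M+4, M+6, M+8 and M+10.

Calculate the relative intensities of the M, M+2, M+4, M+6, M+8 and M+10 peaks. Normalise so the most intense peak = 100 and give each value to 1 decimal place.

7.7 : 42.0 : 91.6 : 100.0 : 54.6 : 11.9

Each Eu atom is independently Eu-151 (p = 0.47810) or Eu-153 (q = 0.52190); the cluster is the binomial expansion (p + q)^5.
P(M) = 0.47810^5 = 0.024980
P(M+2) = 5 × 0.47810^4 × 0.52190^1 = 0.136343
P(M+4) = 10 × 0.47810^3 × 0.52190^2 = 0.297667
P(M+6) = 10 × 0.47810^2 × 0.52190^3 = 0.324937
P(M+8) = 5 × 0.47810^1 × 0.52190^4 = 0.177353
P(M+10) = 0.52190^5 = 0.038720
The M+6 peak is largest (0.324937); scaling to 100 gives 7.7 : 42.0 : 91.6 : 100.0 : 54.6 : 11.9.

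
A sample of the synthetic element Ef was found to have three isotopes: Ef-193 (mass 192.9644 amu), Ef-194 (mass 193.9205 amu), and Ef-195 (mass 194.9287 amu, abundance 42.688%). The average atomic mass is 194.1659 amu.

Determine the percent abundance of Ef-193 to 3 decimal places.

Let x and y be the fractions of Ef-193 and Ef-194. Then x + y = 1 − 0.42688 = 0.57312 and 192.9644x + 193.9205y = 194.1659 − 0.42688×194.9287 = 110.954736544.
Substituting: 192.9644x + 193.9205(0.57312 − x) = 110.954736544
(192.9644 − 193.9205)x = -0.184980416  ⇒  x = 0.19347, y = 0.37965
Ef-193: 19.347%, Ef-194: 37.965%.

19.347%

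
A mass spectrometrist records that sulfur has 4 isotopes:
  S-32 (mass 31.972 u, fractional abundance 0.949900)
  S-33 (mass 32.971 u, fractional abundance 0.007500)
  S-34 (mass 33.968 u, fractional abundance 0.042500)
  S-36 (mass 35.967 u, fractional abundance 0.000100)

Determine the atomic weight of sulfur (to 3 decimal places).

The abundance-weighted mean is 0.949900 × 31.972 + 0.007500 × 32.971 + 0.042500 × 33.968 + 0.000100 × 35.967
= 30.3702 + 0.2473 + 1.4436 + 0.0036 = 32.0647 u

32.065 u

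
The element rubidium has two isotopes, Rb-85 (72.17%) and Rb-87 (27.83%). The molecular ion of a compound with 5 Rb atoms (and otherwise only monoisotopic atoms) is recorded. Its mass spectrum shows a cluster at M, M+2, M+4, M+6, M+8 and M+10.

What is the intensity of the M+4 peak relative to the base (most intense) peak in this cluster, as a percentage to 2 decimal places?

(0.7217 + 0.2783)^5 gives M 0.1958, M+2 0.3775, M+4 0.2911, M+6 0.1123, M+8 0.0216, M+10 0.0017; the largest is M+2.
P(M+2) = C(5,1) × 0.7217^4 × 0.2783^1 = 5 × 0.27128565 × 0.2783 = 0.377494 (base)
P(M+4) = C(5,2) × 0.7217^3 × 0.2783^2 = 10 × 0.37589809 × 0.07745089 = 0.291136
Relative intensity = 0.291136 / 0.377494 × 100 = 77.12

77.12%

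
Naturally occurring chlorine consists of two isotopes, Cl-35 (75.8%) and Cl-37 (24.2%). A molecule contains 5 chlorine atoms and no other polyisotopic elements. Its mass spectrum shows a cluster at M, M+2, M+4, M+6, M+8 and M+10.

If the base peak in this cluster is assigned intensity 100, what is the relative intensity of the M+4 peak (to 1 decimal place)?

63.9

(0.758 + 0.242)^5 gives M 0.2502, M+2 0.3994, M+4 0.2551, M+6 0.0814, M+8 0.0130, M+10 0.0008; the largest is M+2.
P(M+2) = C(5,1) × 0.758^4 × 0.242^1 = 5 × 0.33012379 × 0.2420 = 0.399450 (base)
P(M+4) = C(5,2) × 0.758^3 × 0.242^2 = 10 × 0.43551951 × 0.058564 = 0.255058
Relative intensity = 0.255058 / 0.399450 × 100 = 63.9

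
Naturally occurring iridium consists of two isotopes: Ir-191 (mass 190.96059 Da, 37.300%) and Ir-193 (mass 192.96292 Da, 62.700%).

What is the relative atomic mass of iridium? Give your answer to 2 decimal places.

192.22 Da

Average mass = Σ (abundance × isotope mass) = 0.37300 × 190.96059 + 0.62700 × 192.96292
= 71.228300 + 120.987751 = 192.216051 Da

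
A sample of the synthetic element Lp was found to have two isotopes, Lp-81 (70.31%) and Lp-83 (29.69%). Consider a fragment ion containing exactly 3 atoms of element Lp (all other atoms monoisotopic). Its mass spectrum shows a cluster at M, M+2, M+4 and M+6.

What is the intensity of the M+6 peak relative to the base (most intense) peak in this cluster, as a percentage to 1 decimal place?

5.9%

(0.7031 + 0.2969)^3 gives M 0.3476, M+2 0.4403, M+4 0.1859, M+6 0.0262; the largest is M+2.
P(M+2) = C(3,1) × 0.7031^2 × 0.2969^1 = 3 × 0.49434961 × 0.2969 = 0.440317 (base)
P(M+6) = C(3,3) × 0.7031^0 × 0.2969^3 = 1 × 1.0000 × 0.02617162 = 0.026172
Relative intensity = 0.026172 / 0.440317 × 100 = 5.9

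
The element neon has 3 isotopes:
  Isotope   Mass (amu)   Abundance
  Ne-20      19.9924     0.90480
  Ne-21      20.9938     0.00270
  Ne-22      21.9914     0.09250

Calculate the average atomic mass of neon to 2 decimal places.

20.18 amu

Weight each isotope mass by its fractional abundance: 0.90480 × 19.9924 + 0.00270 × 20.9938 + 0.09250 × 21.9914
= 18.08912 + 0.05668 + 2.03420 = 20.18000 amu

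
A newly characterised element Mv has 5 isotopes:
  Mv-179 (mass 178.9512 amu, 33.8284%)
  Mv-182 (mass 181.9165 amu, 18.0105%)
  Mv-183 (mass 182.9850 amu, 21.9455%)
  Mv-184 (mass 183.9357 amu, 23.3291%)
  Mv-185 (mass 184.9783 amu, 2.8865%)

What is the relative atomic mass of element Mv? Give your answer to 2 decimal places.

181.71 amu

Ar = Σ fᵢ·mᵢ = 0.338284 × 178.9512 + 0.180105 × 181.9165 + 0.219455 × 182.9850 + 0.233291 × 183.9357 + 0.028865 × 184.9783
= 60.53633 + 32.76407 + 40.15697 + 42.91054 + 5.33940 = 181.70731 amu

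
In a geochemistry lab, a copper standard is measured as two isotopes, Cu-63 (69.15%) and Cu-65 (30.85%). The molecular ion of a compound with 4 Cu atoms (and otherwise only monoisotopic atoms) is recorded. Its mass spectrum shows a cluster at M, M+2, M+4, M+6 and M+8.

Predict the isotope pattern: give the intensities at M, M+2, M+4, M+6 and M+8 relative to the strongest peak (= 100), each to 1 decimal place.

56.0 : 100.0 : 66.9 : 19.9 : 2.2

The 4 Cu atoms are independent, so intensities follow the terms of (0.6915 + 0.3085)^4.
P(M) = 0.6915^4 = 0.228649
P(M+2) = 4 × 0.6915^3 × 0.3085^1 = 0.408030
P(M+4) = 6 × 0.6915^2 × 0.3085^2 = 0.273052
P(M+6) = 4 × 0.6915^1 × 0.3085^3 = 0.081212
P(M+8) = 0.3085^4 = 0.009058
The M+2 peak is largest (0.408030); scaling to 100 gives 56.0 : 100.0 : 66.9 : 19.9 : 2.2.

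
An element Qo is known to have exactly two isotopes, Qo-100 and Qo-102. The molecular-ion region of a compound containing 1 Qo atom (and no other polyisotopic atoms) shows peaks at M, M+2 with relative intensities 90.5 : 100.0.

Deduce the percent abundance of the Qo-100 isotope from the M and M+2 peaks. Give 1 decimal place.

47.5%

Let p = fractional abundance of Qo-100. I(M+2)/I(M) = [C(1,1)·p^0·(1−p)] / p^1 = 1·(1−p)/p = 100.0/90.5 = 1.1050
(1−p)/p = 1.1050/1 = 1.1050  ⇒  p = 1/(1 + 1.1050) = 0.4751
Qo-100: 47.5%, Qo-102: 52.5%.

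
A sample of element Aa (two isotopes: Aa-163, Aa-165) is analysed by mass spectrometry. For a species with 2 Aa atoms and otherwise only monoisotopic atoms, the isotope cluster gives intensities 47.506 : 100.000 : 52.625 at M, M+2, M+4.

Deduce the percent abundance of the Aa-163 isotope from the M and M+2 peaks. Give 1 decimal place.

48.7%

If p is the fraction of Aa that is Aa-163, then I(M+2)/I(M) = [C(2,1)·p^1·(1−p)] / p^2 = 2·(1−p)/p = 100.000/47.506 = 2.1050
(1−p)/p = 2.1050/2 = 1.0525  ⇒  p = 1/(1 + 1.0525) = 0.4872
Aa-163: 48.7%, Aa-165: 51.3%.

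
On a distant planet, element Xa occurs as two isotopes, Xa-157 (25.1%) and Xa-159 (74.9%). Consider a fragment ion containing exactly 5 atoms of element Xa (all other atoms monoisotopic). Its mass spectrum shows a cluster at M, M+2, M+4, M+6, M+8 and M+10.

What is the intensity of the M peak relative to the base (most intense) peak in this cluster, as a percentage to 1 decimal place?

0.3%

Term probabilities: M 0.0010, M+2 0.0149, M+4 0.0887, M+6 0.2647, M+8 0.3950, M+10 0.2357. Base peak = M+8.
P(M+8) = C(5,4) × 0.251^1 × 0.749^4 = 5 × 0.2510 × 0.31472212 = 0.394976 (base)
P(M) = C(5,0) × 0.251^5 × 0.749^0 = 1 × 0.00099625 × 1.0000 = 0.000996
Relative intensity = 0.000996 / 0.394976 × 100 = 0.3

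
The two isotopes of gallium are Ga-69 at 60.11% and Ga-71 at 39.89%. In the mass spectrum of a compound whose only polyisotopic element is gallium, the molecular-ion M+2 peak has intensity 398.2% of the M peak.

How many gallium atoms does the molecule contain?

6

The M+2/M ratio from n Ga atoms is n · q/p = n · 0.3989/0.6011.
n = 3.982 × 0.6011/0.3989 = 6.00 ≈ 6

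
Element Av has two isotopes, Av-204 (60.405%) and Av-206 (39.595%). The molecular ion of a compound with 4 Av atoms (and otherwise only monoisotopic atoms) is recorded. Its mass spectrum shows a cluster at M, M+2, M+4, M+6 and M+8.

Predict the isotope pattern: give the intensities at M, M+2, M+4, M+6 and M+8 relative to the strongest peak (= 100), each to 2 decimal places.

38.14 : 100.00 : 98.32 : 42.97 : 7.04

Each Av atom is independently Av-204 (p = 0.60405) or Av-206 (q = 0.39595); the cluster is the binomial expansion (p + q)^4.
P(M) = 0.60405^4 = 0.133135
P(M+2) = 4 × 0.60405^3 × 0.39595^1 = 0.349075
P(M+4) = 6 × 0.60405^2 × 0.39595^2 = 0.343224
P(M+6) = 4 × 0.60405^1 × 0.39595^3 = 0.149987
P(M+8) = 0.39595^4 = 0.024579
The M+2 peak is largest (0.349075); scaling to 100 gives 38.14 : 100.00 : 98.32 : 42.97 : 7.04.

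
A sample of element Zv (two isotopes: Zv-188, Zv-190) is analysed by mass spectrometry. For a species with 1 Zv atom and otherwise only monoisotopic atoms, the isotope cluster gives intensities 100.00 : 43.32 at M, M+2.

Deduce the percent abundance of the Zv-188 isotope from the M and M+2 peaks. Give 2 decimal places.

69.77%

Let p = fractional abundance of Zv-188. I(M+2)/I(M) = [C(1,1)·p^0·(1−p)] / p^1 = 1·(1−p)/p = 43.32/100.00 = 0.4332
(1−p)/p = 0.4332/1 = 0.4332  ⇒  p = 1/(1 + 0.4332) = 0.6977
Zv-188: 69.77%, Zv-190: 30.23%.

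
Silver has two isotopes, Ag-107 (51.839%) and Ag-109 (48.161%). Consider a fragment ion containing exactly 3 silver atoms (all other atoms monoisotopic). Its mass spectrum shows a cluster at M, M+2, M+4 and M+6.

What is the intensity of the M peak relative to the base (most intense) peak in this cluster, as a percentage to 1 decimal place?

35.9%

(0.51839 + 0.48161)^3 gives M 0.1393, M+2 0.3883, M+4 0.3607, M+6 0.1117; the largest is M+2.
P(M+2) = C(3,1) × 0.51839^2 × 0.48161^1 = 3 × 0.26872819 × 0.48161 = 0.388267 (base)
P(M) = C(3,0) × 0.51839^3 × 0.48161^0 = 1 × 0.13930601 × 1.0000 = 0.139306
Relative intensity = 0.139306 / 0.388267 × 100 = 35.9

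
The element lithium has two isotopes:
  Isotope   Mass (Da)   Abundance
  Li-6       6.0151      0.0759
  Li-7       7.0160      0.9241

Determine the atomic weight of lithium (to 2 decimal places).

6.94 Da

Average mass = Σ (abundance × isotope mass) = 0.0759 × 6.0151 + 0.9241 × 7.0160
= 0.45655 + 6.48349 = 6.94004 Da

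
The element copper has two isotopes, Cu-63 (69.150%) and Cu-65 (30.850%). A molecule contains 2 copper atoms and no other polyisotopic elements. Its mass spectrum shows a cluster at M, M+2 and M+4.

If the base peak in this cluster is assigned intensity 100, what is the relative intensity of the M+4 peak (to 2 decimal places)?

19.90

(0.69150 + 0.30850)^2 gives M 0.4782, M+2 0.4267, M+4 0.0952; the largest is M.
P(M) = C(2,0) × 0.69150^2 × 0.30850^0 = 1 × 0.47817225 × 1.0000 = 0.478172 (base)
P(M+4) = C(2,2) × 0.69150^0 × 0.30850^2 = 1 × 1.0000 × 0.09517225 = 0.095172
Relative intensity = 0.095172 / 0.478172 × 100 = 19.90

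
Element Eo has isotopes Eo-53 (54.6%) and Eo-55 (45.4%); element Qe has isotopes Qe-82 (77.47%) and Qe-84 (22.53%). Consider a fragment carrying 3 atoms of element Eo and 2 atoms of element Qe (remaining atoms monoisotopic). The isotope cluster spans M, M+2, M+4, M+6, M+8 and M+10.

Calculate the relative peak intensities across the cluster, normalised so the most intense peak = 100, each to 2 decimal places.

Element Eo pattern (n=3): 0.16277134 : 0.40603399 : 0.33761801 : 0.09357666
Element Qe pattern (n=2): 0.60016009 : 0.34907982 : 0.05076009
Convolve the two distributions (both contribute in 2-u steps):
  M: 0.16277134×0.60016009 = 0.097689
  M+2: 0.16277134×0.34907982 + 0.40603399×0.60016009 = 0.300506
  M+4: 0.16277134×0.05076009 + 0.40603399×0.34907982 + 0.33761801×0.60016009 = 0.352625
  M+6: 0.40603399×0.05076009 + 0.33761801×0.34907982 + 0.09357666×0.60016009 = 0.194627
  M+8: 0.33761801×0.05076009 + 0.09357666×0.34907982 = 0.049803
  M+10: 0.09357666×0.05076009 = 0.004750
Scale to base peak (0.352625) = 100: 27.70 : 85.22 : 100.00 : 55.19 : 14.12 : 1.35

27.70 : 85.22 : 100.00 : 55.19 : 14.12 : 1.35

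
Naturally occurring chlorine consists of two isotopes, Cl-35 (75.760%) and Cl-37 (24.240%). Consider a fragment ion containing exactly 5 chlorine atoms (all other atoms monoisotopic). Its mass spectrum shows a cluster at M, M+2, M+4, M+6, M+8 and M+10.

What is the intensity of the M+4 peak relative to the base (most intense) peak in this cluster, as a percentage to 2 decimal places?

63.99%

(0.75760 + 0.24240)^5 gives M 0.2496, M+2 0.3993, M+4 0.2555, M+6 0.0817, M+8 0.0131, M+10 0.0008; the largest is M+2.
P(M+2) = C(5,1) × 0.75760^4 × 0.24240^1 = 5 × 0.32942751 × 0.2424 = 0.399266 (base)
P(M+4) = C(5,2) × 0.75760^3 × 0.24240^2 = 10 × 0.4348304 × 0.05875776 = 0.255497
Relative intensity = 0.255497 / 0.399266 × 100 = 63.99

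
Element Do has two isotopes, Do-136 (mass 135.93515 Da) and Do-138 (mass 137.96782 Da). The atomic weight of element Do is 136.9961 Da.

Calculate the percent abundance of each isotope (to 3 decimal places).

Let x be the fractional abundance of Do-136; then Do-138 has abundance 1 − x.
135.93515·x + 137.96782·(1 − x) = 136.9961
(135.93515 − 137.96782)·x = 136.9961 − 137.96782
x = -0.97172 / -2.03267 = 0.47805 → 47.805% Do-136, 52.195% Do-138.

Do-136: 47.805%, Do-138: 52.195%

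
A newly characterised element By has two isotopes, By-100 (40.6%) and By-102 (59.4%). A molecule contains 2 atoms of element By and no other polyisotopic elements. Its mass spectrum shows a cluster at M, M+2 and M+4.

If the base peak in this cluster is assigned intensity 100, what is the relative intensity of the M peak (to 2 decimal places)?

34.18

(0.406 + 0.594)^2 gives M 0.1648, M+2 0.4823, M+4 0.3528; the largest is M+2.
P(M+2) = C(2,1) × 0.406^1 × 0.594^1 = 2 × 0.4060 × 0.5940 = 0.482328 (base)
P(M) = C(2,0) × 0.406^2 × 0.594^0 = 1 × 0.164836 × 1.0000 = 0.164836
Relative intensity = 0.164836 / 0.482328 × 100 = 34.18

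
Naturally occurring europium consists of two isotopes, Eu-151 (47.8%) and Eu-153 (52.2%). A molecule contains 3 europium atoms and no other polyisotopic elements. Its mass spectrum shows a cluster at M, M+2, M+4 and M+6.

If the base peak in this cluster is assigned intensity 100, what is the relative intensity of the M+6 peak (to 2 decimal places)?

Term probabilities: M 0.1092, M+2 0.3578, M+4 0.3907, M+6 0.1422. Base peak = M+4.
P(M+4) = C(3,2) × 0.478^1 × 0.522^2 = 3 × 0.4780 × 0.272484 = 0.390742 (base)
P(M+6) = C(3,3) × 0.478^0 × 0.522^3 = 1 × 1.0000 × 0.14223665 = 0.142237
Relative intensity = 0.142237 / 0.390742 × 100 = 36.40

36.40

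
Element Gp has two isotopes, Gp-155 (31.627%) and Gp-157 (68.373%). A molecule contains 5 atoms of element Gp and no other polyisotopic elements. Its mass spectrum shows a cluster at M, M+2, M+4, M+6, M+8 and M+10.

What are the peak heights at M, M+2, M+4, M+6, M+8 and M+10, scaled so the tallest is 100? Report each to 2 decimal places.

The 5 Gp atoms are independent, so intensities follow the terms of (0.31627 + 0.68373)^5.
P(M) = 0.31627^5 = 0.003164
P(M+2) = 5 × 0.31627^4 × 0.68373^1 = 0.034205
P(M+4) = 10 × 0.31627^3 × 0.68373^2 = 0.147892
P(M+6) = 10 × 0.31627^2 × 0.68373^3 = 0.319720
P(M+8) = 5 × 0.31627^1 × 0.68373^4 = 0.345594
P(M+10) = 0.68373^5 = 0.149425
The M+8 peak is largest (0.345594); scaling to 100 gives 0.92 : 9.90 : 42.79 : 92.51 : 100.00 : 43.24.

0.92 : 9.90 : 42.79 : 92.51 : 100.00 : 43.24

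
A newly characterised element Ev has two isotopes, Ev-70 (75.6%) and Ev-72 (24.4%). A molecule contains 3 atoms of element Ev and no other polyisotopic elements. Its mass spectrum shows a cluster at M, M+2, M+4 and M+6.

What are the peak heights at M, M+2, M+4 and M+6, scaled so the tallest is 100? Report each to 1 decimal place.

Expanding (0.756 + 0.244)^3:
P(M) = 0.756^3 = 0.432081
P(M+2) = 3 × 0.756^2 × 0.244^1 = 0.418364
P(M+4) = 3 × 0.756^1 × 0.244^2 = 0.135028
P(M+6) = 0.244^3 = 0.014527
The M peak is largest (0.432081); scaling to 100 gives 100.0 : 96.8 : 31.3 : 3.4.

100.0 : 96.8 : 31.3 : 3.4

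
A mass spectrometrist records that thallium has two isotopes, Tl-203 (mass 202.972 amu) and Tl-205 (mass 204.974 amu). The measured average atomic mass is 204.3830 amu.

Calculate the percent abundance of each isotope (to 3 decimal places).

Writing the weighted mean with unknown fraction x of Tl-203:
202.972·x + 204.974·(1 − x) = 204.3830
(202.972 − 204.974)·x = 204.3830 − 204.974
x = -0.5910 / -2.002 = 0.29520 → 29.520% Tl-203, 70.480% Tl-205.

Tl-203: 29.520%, Tl-205: 70.480%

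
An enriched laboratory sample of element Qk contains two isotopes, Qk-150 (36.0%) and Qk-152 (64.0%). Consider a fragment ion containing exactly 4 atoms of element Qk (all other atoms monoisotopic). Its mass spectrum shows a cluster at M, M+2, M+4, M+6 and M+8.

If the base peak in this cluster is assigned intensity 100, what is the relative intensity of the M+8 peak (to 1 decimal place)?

44.4

Term probabilities: M 0.0168, M+2 0.1194, M+4 0.3185, M+6 0.3775, M+8 0.1678. Base peak = M+6.
P(M+6) = C(4,3) × 0.360^1 × 0.640^3 = 4 × 0.3600 × 0.262144 = 0.377487 (base)
P(M+8) = C(4,4) × 0.360^0 × 0.640^4 = 1 × 1.0000 × 0.16777216 = 0.167772
Relative intensity = 0.167772 / 0.377487 × 100 = 44.4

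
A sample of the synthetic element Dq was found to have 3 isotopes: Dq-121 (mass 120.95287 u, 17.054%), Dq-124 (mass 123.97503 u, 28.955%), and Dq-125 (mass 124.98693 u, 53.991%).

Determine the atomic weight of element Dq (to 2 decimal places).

Ar = Σ fᵢ·mᵢ = 0.17054 × 120.95287 + 0.28955 × 123.97503 + 0.53991 × 124.98693
= 20.627302 + 35.896970 + 67.481693 = 124.005965 u

124.01 u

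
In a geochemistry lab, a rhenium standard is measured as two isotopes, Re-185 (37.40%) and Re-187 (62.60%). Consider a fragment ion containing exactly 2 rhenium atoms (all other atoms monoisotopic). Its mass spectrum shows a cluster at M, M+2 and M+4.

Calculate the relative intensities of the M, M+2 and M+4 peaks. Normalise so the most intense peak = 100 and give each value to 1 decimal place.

Expanding (0.3740 + 0.6260)^2:
P(M) = 0.3740^2 = 0.139876
P(M+2) = 2 × 0.3740^1 × 0.6260^1 = 0.468248
P(M+4) = 0.6260^2 = 0.391876
The M+2 peak is largest (0.468248); scaling to 100 gives 29.9 : 100.0 : 83.7.

29.9 : 100.0 : 83.7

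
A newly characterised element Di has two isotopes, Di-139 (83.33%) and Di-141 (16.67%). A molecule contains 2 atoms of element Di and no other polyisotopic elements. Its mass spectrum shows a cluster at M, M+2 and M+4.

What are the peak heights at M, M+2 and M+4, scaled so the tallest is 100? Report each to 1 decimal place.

100.0 : 40.0 : 4.0

The 2 Di atoms are independent, so intensities follow the terms of (0.8333 + 0.1667)^2.
P(M) = 0.8333^2 = 0.694389
P(M+2) = 2 × 0.8333^1 × 0.1667^1 = 0.277822
P(M+4) = 0.1667^2 = 0.027789
The M peak is largest (0.694389); scaling to 100 gives 100.0 : 40.0 : 4.0.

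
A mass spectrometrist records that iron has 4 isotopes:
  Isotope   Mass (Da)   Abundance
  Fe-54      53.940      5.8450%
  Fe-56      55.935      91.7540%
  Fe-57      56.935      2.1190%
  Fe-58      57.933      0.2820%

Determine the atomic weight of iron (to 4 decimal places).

55.8452 Da

The abundance-weighted mean is 0.058450 × 53.940 + 0.917540 × 55.935 + 0.021190 × 56.935 + 0.002820 × 57.933
= 3.15279 + 51.32260 + 1.20645 + 0.16337 = 55.84521 Da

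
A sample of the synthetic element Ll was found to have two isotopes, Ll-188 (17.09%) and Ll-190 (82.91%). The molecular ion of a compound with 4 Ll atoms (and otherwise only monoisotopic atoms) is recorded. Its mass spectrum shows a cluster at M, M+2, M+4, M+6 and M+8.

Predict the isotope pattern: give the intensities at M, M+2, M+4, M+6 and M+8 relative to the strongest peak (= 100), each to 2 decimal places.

The 4 Ll atoms are independent, so intensities follow the terms of (0.1709 + 0.8291)^4.
P(M) = 0.1709^4 = 0.000853
P(M+2) = 4 × 0.1709^3 × 0.8291^1 = 0.016554
P(M+4) = 6 × 0.1709^2 × 0.8291^2 = 0.120462
P(M+6) = 4 × 0.1709^1 × 0.8291^3 = 0.389603
P(M+8) = 0.8291^4 = 0.472528
The M+8 peak is largest (0.472528); scaling to 100 gives 0.18 : 3.50 : 25.49 : 82.45 : 100.00.

0.18 : 3.50 : 25.49 : 82.45 : 100.00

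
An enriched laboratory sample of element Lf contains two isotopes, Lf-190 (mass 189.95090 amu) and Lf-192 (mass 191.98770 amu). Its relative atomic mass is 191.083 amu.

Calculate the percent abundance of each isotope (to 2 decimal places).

Lf-190: 44.42%, Lf-192: 55.58%

With x = fraction of Lf-190 (so Lf-192 is 1 − x):
189.95090·x + 191.98770·(1 − x) = 191.083
(189.95090 − 191.98770)·x = 191.083 − 191.98770
x = -0.90470 / -2.03680 = 0.44418 → 44.42% Lf-190, 55.58% Lf-192.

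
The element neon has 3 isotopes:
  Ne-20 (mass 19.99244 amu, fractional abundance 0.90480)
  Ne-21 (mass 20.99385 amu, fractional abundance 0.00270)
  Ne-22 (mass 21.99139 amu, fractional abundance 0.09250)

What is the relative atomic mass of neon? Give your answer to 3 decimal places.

Weight each isotope mass by its fractional abundance: 0.90480 × 19.99244 + 0.00270 × 20.99385 + 0.09250 × 21.99139
= 18.089160 + 0.056683 + 2.034204 = 20.180047 amu

20.180 amu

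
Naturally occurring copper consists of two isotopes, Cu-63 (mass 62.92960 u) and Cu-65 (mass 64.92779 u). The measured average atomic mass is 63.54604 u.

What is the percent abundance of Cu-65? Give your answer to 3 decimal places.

Writing the weighted mean with unknown fraction x of Cu-63:
62.92960·x + 64.92779·(1 − x) = 63.54604
(62.92960 − 64.92779)·x = 63.54604 − 64.92779
x = -1.38175 / -1.99819 = 0.69150 → 69.150% Cu-63, 30.850% Cu-65.

30.850%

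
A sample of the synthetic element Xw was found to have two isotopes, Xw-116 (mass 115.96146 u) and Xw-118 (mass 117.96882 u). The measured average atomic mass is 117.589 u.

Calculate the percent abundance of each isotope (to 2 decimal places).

Let x be the fractional abundance of Xw-116; then Xw-118 has abundance 1 − x.
115.96146·x + 117.96882·(1 − x) = 117.589
(115.96146 − 117.96882)·x = 117.589 − 117.96882
x = -0.37982 / -2.00736 = 0.18921 → 18.92% Xw-116, 81.08% Xw-118.

Xw-116: 18.92%, Xw-118: 81.08%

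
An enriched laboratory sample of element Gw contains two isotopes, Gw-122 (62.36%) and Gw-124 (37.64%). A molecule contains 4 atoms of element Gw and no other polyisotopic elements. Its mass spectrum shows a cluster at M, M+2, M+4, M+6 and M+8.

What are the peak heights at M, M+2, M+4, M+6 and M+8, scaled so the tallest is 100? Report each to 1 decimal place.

41.4 : 100.0 : 90.5 : 36.4 : 5.5

Expanding (0.6236 + 0.3764)^4:
P(M) = 0.6236^4 = 0.151225
P(M+2) = 4 × 0.6236^3 × 0.3764^1 = 0.365114
P(M+4) = 6 × 0.6236^2 × 0.3764^2 = 0.330569
P(M+6) = 4 × 0.6236^1 × 0.3764^3 = 0.133019
P(M+8) = 0.3764^4 = 0.020072
The M+2 peak is largest (0.365114); scaling to 100 gives 41.4 : 100.0 : 90.5 : 36.4 : 5.5.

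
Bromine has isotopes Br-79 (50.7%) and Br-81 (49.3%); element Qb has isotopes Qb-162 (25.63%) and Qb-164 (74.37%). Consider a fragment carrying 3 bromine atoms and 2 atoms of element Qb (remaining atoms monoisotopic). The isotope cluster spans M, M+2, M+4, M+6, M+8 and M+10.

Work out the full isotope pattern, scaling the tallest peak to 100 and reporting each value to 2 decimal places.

2.38 : 20.79 : 67.20 : 100.00 : 69.66 : 18.46

Bromine pattern (n=3): 0.13032384 : 0.38017547 : 0.36967753 : 0.11982316
Element Qb pattern (n=2): 0.06568969 : 0.38122062 : 0.55308969
Convolve the two distributions (both contribute in 2-u steps):
  M: 0.13032384×0.06568969 = 0.008561
  M+2: 0.13032384×0.38122062 + 0.38017547×0.06568969 = 0.074656
  M+4: 0.13032384×0.55308969 + 0.38017547×0.38122062 + 0.36967753×0.06568969 = 0.241296
  M+6: 0.38017547×0.55308969 + 0.36967753×0.38122062 + 0.11982316×0.06568969 = 0.359071
  M+8: 0.36967753×0.55308969 + 0.11982316×0.38122062 = 0.250144
  M+10: 0.11982316×0.55308969 = 0.066273
Scale to base peak (0.359071) = 100: 2.38 : 20.79 : 67.20 : 100.00 : 69.66 : 18.46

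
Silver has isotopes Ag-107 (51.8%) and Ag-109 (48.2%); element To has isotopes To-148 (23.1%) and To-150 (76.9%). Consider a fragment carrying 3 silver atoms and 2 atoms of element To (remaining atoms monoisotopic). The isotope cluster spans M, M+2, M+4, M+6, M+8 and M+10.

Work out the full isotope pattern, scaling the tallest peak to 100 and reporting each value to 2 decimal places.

Silver pattern (n=3): 0.13899183 : 0.3879965 : 0.3610315 : 0.11198017
Element To pattern (n=2): 0.053361 : 0.355278 : 0.591361
Convolve the two distributions (both contribute in 2-u steps):
  M: 0.13899183×0.053361 = 0.007417
  M+2: 0.13899183×0.355278 + 0.3879965×0.053361 = 0.070085
  M+4: 0.13899183×0.591361 + 0.3879965×0.355278 + 0.3610315×0.053361 = 0.239306
  M+6: 0.3879965×0.591361 + 0.3610315×0.355278 + 0.11198017×0.053361 = 0.363688
  M+8: 0.3610315×0.591361 + 0.11198017×0.355278 = 0.253284
  M+10: 0.11198017×0.591361 = 0.066221
Scale to base peak (0.363688) = 100: 2.04 : 19.27 : 65.80 : 100.00 : 69.64 : 18.21

2.04 : 19.27 : 65.80 : 100.00 : 69.64 : 18.21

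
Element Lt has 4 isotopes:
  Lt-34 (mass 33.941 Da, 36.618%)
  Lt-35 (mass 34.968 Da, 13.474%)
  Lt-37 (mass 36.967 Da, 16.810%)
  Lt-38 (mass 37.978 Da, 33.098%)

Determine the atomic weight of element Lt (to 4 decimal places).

Weight each isotope mass by its fractional abundance: 0.36618 × 33.941 + 0.13474 × 34.968 + 0.16810 × 36.967 + 0.33098 × 37.978
= 12.42852 + 4.71159 + 6.21415 + 12.56996 = 35.92422 Da

35.9242 Da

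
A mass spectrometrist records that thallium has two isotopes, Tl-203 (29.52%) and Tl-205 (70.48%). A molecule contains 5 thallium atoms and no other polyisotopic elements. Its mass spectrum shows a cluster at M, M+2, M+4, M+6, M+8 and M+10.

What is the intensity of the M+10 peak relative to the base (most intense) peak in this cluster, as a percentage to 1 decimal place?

47.8%

Binomial terms of (0.2952 + 0.7048)^5: M 0.0022, M+2 0.0268, M+4 0.1278, M+6 0.3051, M+8 0.3642, M+10 0.1739 → M+8 is the base peak.
P(M+8) = C(5,4) × 0.2952^1 × 0.7048^4 = 5 × 0.2952 × 0.24675365 = 0.364208 (base)
P(M+10) = C(5,5) × 0.2952^0 × 0.7048^5 = 1 × 1.0000 × 0.17391197 = 0.173912
Relative intensity = 0.173912 / 0.364208 × 100 = 47.8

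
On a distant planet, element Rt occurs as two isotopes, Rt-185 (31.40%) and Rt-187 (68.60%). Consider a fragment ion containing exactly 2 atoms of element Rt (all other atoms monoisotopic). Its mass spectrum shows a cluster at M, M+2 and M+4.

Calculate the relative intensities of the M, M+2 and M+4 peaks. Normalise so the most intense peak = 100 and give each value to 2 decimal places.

Expanding (0.3140 + 0.6860)^2:
P(M) = 0.3140^2 = 0.098596
P(M+2) = 2 × 0.3140^1 × 0.6860^1 = 0.430808
P(M+4) = 0.6860^2 = 0.470596
The M+4 peak is largest (0.470596); scaling to 100 gives 20.95 : 91.55 : 100.00.

20.95 : 91.55 : 100.00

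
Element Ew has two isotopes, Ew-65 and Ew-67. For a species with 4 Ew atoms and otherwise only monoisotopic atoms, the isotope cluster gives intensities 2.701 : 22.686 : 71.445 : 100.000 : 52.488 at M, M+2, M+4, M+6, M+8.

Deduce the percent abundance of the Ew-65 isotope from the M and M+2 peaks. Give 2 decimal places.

32.26%

Let p = fractional abundance of Ew-65. I(M+2)/I(M) = [C(4,1)·p^3·(1−p)] / p^4 = 4·(1−p)/p = 22.686/2.701 = 8.3991
(1−p)/p = 8.3991/4 = 2.0998  ⇒  p = 1/(1 + 2.0998) = 0.3226
Ew-65: 32.26%, Ew-67: 67.74%.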